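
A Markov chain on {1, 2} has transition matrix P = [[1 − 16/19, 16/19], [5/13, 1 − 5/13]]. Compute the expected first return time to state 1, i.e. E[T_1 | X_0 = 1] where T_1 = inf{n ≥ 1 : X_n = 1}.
E[T_1 | X_0 = 1] = 1/π_1 = 303/95

For an irreducible recurrent Markov chain with stationary distribution π, E[T_i | X_0 = i] = 1/π_i (Kac's formula). Here π_1 = (5/13)/(16/19 + 5/13) = (5/13)/(303/247) = 95/303, so E[T_1 | X_0 = 1] = 1/π_1 = (16/19 + 5/13)/(5/13) = (303/247)/(5/13) = 303/95.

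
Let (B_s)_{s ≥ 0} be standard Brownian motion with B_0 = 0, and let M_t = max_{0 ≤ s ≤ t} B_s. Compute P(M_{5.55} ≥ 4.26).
P(M_{5.55} ≥ 4.26) = 2·P(B_{5.55} ≥ 4.26) = 2(1 − Φ(4.26/√5.55)) ≈ 0.0706

By the reflection principle for Brownian motion, P(M_t ≥ a) = 2 · P(B_t ≥ a) for a ≥ 0. Since B_t ~ N(0, t), P(B_t ≥ 4.26) = 1 − Φ(4.26/√t) = 1 − Φ(4.26/√5.55) = 1 − Φ(1.8083). So
  P(M_{5.55} ≥ 4.26) = 2(1 − Φ(1.8083)) ≈ 0.0706.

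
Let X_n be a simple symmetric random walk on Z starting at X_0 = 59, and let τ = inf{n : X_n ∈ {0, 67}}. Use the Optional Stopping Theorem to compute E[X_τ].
E[X_τ] = 59

X_n is a martingale and τ is a bounded-mean stopping time (indeed τ is finite a.s. with bounded expectation since the walk is in a bounded region). By the OST, E[X_τ] = E[X_0] = 59. Equivalently: E[X_τ] = 67 · P(hit 67 first) + 0 · P(hit 0 first) = 67 · (59/67) = 59.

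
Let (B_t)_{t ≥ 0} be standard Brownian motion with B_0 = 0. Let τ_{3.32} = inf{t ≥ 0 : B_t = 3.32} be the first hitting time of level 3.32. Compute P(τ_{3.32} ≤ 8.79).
P(τ_{3.32} ≤ 8.79) = 2(1 − Φ(3.32/√8.79)) = 2(1 − Φ(1.1198)) ≈ 0.2628

By the reflection principle for standard BM, P(τ_b ≤ t) = 2 · P(B_t ≥ b). Since B_t ~ N(0, t), P(B_t ≥ 3.32) = 1 − Φ(3.32/√t) = 1 − Φ(3.32/√8.79) = 1 − Φ(1.1198) ≈ 0.13140. Doubling: P(τ_{3.32} ≤ 8.79) ≈ 2 · 0.13140 = 0.26280 ≈ 0.2628.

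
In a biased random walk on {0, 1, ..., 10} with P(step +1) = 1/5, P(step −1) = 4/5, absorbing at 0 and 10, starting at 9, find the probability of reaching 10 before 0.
P(hit 10 before 0) = (1 − (4)^9) / (1 − (4)^10) = 87381/349525

Let u_k denote P(reach 10 before 0 | start at k). Boundary: u_0 = 0, u_10 = 1. Recurrence: u_k = 1/5·u_{k+1} + 4/5·u_{k-1} for 1 ≤ k ≤ 9. Try u_k = A + B·r^k with r = q/p = (4/5)/(1/5) = 4. Substitution satisfies the recurrence; boundary conditions give:
  u_k = (1 − r^k) / (1 − r^N) = (1 − (4)^9) / (1 − (4)^10) = 87381/349525.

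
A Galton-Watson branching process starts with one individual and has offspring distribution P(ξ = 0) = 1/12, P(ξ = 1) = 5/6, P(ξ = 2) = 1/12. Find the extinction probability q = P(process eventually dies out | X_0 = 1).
q = 1

Mean offspring μ = 0·1/12 + 1·5/6 + 2·1/12 = 1 ≤ 1. For μ ≤ 1 with offspring not concentrated at 1, the Galton-Watson process goes extinct almost surely, so q = 1.
(Algebraic check: The pgf is f(s) = 1/12 + 5/6·s + 1/12·s². The extinction probability q is the smallest fixed point of f in [0, 1]. Setting s = f(s):
  1/12·s² + (5/6 − 1)·s + 1/12 = 0
  1/12·s² − (1/12 + 1/12)·s + 1/12 = 0
which factors as (s − 1)·(1/12·s − 1/12) = 0, giving roots s = 1 and s = (1/12)/(1/12) = 1. Since 1 ≥ 1, the smallest root in [0, 1] is s = 1.)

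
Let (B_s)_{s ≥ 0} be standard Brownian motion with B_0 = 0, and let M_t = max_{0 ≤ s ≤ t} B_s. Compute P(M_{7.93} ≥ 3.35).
P(M_{7.93} ≥ 3.35) = 2·P(B_{7.93} ≥ 3.35) = 2(1 − Φ(3.35/√7.93)) ≈ 0.2342

By the reflection principle for Brownian motion, P(M_t ≥ a) = 2 · P(B_t ≥ a) for a ≥ 0. Since B_t ~ N(0, t), P(B_t ≥ 3.35) = 1 − Φ(3.35/√t) = 1 − Φ(3.35/√7.93) = 1 − Φ(1.1896). So
  P(M_{7.93} ≥ 3.35) = 2(1 − Φ(1.1896)) ≈ 0.2342.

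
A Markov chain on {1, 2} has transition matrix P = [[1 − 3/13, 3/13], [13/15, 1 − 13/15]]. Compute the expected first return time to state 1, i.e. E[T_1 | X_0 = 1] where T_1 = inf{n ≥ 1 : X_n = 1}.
E[T_1 | X_0 = 1] = 1/π_1 = 214/169

For an irreducible recurrent Markov chain with stationary distribution π, E[T_i | X_0 = i] = 1/π_i (Kac's formula). Here π_1 = (13/15)/(3/13 + 13/15) = (13/15)/(214/195) = 169/214, so E[T_1 | X_0 = 1] = 1/π_1 = (3/13 + 13/15)/(13/15) = (214/195)/(13/15) = 214/169.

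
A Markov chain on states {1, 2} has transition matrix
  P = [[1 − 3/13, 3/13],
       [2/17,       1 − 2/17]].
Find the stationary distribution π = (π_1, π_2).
π_1 = 26/77, π_2 = 51/77

Solve πP = π with π_1 + π_2 = 1. From πP = π: π_1 · (1 − 3/13) + π_2 · 2/17 = π_1 ⇒ π_2 · 2/17 = π_1 · 3/13 ⇒ π_2/π_1 = (3/13)/(2/17) = 51/26. Together with π_1 + π_2 = 1:
  π_1 = (2/17)/(3/13 + 2/17) = (2/17)/(77/221) = 26/77,
  π_2 = (3/13)/(3/13 + 2/17) = (3/13)/(77/221) = 51/77.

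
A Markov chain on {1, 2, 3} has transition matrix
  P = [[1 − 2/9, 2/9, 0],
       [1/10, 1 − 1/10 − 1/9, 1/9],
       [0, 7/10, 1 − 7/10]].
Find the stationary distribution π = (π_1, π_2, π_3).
π = (567/2027, 1260/2027, 200/2027)

This is a birth-death chain on three states, which satisfies detailed balance: π_1 · P_{12} = π_2 · P_{21} and π_2 · P_{23} = π_3 · P_{32}.
From π_1 · 2/9 = π_2 · 1/10: π_2/π_1 = (2/9)/(1/10) = 20/9.
From π_2 · 1/9 = π_3 · 7/10: π_3/π_2 = (1/9)/(7/10) = 10/63.
Take π_1 proportional to 1; then unnormalized π = (1, 20/9, 200/567). Normalize by dividing by the sum 2027/567:
  π = (567/2027, 1260/2027, 200/2027).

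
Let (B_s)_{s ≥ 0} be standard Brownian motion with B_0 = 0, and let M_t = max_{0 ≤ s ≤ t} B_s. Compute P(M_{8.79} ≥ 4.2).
P(M_{8.79} ≥ 4.2) = 2·P(B_{8.79} ≥ 4.2) = 2(1 − Φ(4.2/√8.79)) ≈ 0.1566

By the reflection principle for Brownian motion, P(M_t ≥ a) = 2 · P(B_t ≥ a) for a ≥ 0. Since B_t ~ N(0, t), P(B_t ≥ 4.2) = 1 − Φ(4.2/√t) = 1 − Φ(4.2/√8.79) = 1 − Φ(1.4166). So
  P(M_{8.79} ≥ 4.2) = 2(1 − Φ(1.4166)) ≈ 0.1566.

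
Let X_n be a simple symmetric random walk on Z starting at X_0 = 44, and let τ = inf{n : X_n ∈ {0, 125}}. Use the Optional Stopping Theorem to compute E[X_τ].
E[X_τ] = 44

X_n is a martingale and τ is a bounded-mean stopping time (indeed τ is finite a.s. with bounded expectation since the walk is in a bounded region). By the OST, E[X_τ] = E[X_0] = 44. Equivalently: E[X_τ] = 125 · P(hit 125 first) + 0 · P(hit 0 first) = 125 · (44/125) = 44.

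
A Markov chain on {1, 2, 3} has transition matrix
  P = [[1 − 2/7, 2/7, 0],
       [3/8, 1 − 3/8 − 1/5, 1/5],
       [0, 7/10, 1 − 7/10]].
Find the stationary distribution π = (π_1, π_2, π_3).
π = (49/97, 112/291, 32/291)

This is a birth-death chain on three states, which satisfies detailed balance: π_1 · P_{12} = π_2 · P_{21} and π_2 · P_{23} = π_3 · P_{32}.
From π_1 · 2/7 = π_2 · 3/8: π_2/π_1 = (2/7)/(3/8) = 16/21.
From π_2 · 1/5 = π_3 · 7/10: π_3/π_2 = (1/5)/(7/10) = 2/7.
Take π_1 proportional to 1; then unnormalized π = (1, 16/21, 32/147). Normalize by dividing by the sum 97/49:
  π = (49/97, 112/291, 32/291).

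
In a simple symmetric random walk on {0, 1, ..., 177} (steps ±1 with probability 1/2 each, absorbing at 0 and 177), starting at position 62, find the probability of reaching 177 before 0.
P(hit 177 before 0) = 62/177

Let u_k = P(hit 177 before 0 | start at k). Then u_0 = 0, u_177 = 1, and u_k = u_{k-1}/2 + u_{k+1}/2 for 1 ≤ k ≤ 176. This harmonic recurrence is solved by u_k = k/177, giving u_62 = 62/177.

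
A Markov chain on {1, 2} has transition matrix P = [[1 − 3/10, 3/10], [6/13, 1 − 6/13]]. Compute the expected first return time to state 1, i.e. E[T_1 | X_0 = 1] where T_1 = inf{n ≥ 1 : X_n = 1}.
E[T_1 | X_0 = 1] = 1/π_1 = 33/20

For an irreducible recurrent Markov chain with stationary distribution π, E[T_i | X_0 = i] = 1/π_i (Kac's formula). Here π_1 = (6/13)/(3/10 + 6/13) = (6/13)/(99/130) = 20/33, so E[T_1 | X_0 = 1] = 1/π_1 = (3/10 + 6/13)/(6/13) = (99/130)/(6/13) = 33/20.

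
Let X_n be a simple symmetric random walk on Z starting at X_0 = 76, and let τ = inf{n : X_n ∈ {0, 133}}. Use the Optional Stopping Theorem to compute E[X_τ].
E[X_τ] = 76

X_n is a martingale and τ is a bounded-mean stopping time (indeed τ is finite a.s. with bounded expectation since the walk is in a bounded region). By the OST, E[X_τ] = E[X_0] = 76. Equivalently: E[X_τ] = 133 · P(hit 133 first) + 0 · P(hit 0 first) = 133 · (76/133) = 76.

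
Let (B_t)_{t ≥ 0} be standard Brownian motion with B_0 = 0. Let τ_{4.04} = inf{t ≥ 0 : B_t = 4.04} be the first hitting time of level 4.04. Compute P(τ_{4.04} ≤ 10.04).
P(τ_{4.04} ≤ 10.04) = 2(1 − Φ(4.04/√10.04)) = 2(1 − Φ(1.2750)) ≈ 0.2023

By the reflection principle for standard BM, P(τ_b ≤ t) = 2 · P(B_t ≥ b). Since B_t ~ N(0, t), P(B_t ≥ 4.04) = 1 − Φ(4.04/√t) = 1 − Φ(4.04/√10.04) = 1 − Φ(1.2750) ≈ 0.10115. Doubling: P(τ_{4.04} ≤ 10.04) ≈ 2 · 0.10115 = 0.20230 ≈ 0.2023.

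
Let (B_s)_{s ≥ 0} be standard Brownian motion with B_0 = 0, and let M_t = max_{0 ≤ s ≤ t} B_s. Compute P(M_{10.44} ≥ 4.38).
P(M_{10.44} ≥ 4.38) = 2·P(B_{10.44} ≥ 4.38) = 2(1 − Φ(4.38/√10.44)) ≈ 0.1752

By the reflection principle for Brownian motion, P(M_t ≥ a) = 2 · P(B_t ≥ a) for a ≥ 0. Since B_t ~ N(0, t), P(B_t ≥ 4.38) = 1 − Φ(4.38/√t) = 1 − Φ(4.38/√10.44) = 1 − Φ(1.3556). So
  P(M_{10.44} ≥ 4.38) = 2(1 − Φ(1.3556)) ≈ 0.1752.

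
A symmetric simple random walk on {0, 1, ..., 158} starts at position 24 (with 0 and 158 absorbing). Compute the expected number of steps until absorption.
E[τ | X_0 = 24] = 3216

Let v_k = E[τ | X_0 = k]. Boundary: v_0 = v_158 = 0. Recurrence: v_k = 1 + (v_{k-1} + v_{k+1})/2 for 1 ≤ k ≤ 157. The particular solution to v_k − (v_{k-1} + v_{k+1})/2 = 1 is v_k = −k^2. Adding homogeneous solution A + B k and matching boundaries gives v_k = k (158 − k). Substituting k = 24: v_24 = 24 · 134 = 3216.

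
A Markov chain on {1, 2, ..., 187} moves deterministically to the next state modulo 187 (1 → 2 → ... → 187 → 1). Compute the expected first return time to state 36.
E[T_36 | X_0 = 36] = 187

The chain cycles deterministically, so starting at state 36 it returns in exactly 187 steps. Equivalently, the stationary distribution is uniform π_j = 1/187 for every state j, so by Kac's formula E[T_36] = 1/π_36 = 187.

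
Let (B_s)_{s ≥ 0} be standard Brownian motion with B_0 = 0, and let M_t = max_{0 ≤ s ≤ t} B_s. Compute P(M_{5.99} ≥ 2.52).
P(M_{5.99} ≥ 2.52) = 2·P(B_{5.99} ≥ 2.52) = 2(1 − Φ(2.52/√5.99)) ≈ 0.3032

By the reflection principle for Brownian motion, P(M_t ≥ a) = 2 · P(B_t ≥ a) for a ≥ 0. Since B_t ~ N(0, t), P(B_t ≥ 2.52) = 1 − Φ(2.52/√t) = 1 − Φ(2.52/√5.99) = 1 − Φ(1.0296). So
  P(M_{5.99} ≥ 2.52) = 2(1 − Φ(1.0296)) ≈ 0.3032.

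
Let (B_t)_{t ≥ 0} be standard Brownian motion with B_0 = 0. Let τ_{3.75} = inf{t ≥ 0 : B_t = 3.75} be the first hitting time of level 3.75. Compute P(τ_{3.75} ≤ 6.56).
P(τ_{3.75} ≤ 6.56) = 2(1 − Φ(3.75/√6.56)) = 2(1 − Φ(1.4641)) ≈ 0.1432

By the reflection principle for standard BM, P(τ_b ≤ t) = 2 · P(B_t ≥ b). Since B_t ~ N(0, t), P(B_t ≥ 3.75) = 1 − Φ(3.75/√t) = 1 − Φ(3.75/√6.56) = 1 − Φ(1.4641) ≈ 0.07158. Doubling: P(τ_{3.75} ≤ 6.56) ≈ 2 · 0.07158 = 0.14316 ≈ 0.1432.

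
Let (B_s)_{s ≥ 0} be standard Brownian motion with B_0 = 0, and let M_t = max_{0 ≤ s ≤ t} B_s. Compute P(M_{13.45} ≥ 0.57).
P(M_{13.45} ≥ 0.57) = 2·P(B_{13.45} ≥ 0.57) = 2(1 − Φ(0.57/√13.45)) ≈ 0.8765

By the reflection principle for Brownian motion, P(M_t ≥ a) = 2 · P(B_t ≥ a) for a ≥ 0. Since B_t ~ N(0, t), P(B_t ≥ 0.57) = 1 − Φ(0.57/√t) = 1 − Φ(0.57/√13.45) = 1 − Φ(0.1554). So
  P(M_{13.45} ≥ 0.57) = 2(1 − Φ(0.1554)) ≈ 0.8765.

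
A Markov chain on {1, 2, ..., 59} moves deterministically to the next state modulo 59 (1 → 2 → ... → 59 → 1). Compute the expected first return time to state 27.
E[T_27 | X_0 = 27] = 59

The chain cycles deterministically, so starting at state 27 it returns in exactly 59 steps. Equivalently, the stationary distribution is uniform π_j = 1/59 for every state j, so by Kac's formula E[T_27] = 1/π_27 = 59.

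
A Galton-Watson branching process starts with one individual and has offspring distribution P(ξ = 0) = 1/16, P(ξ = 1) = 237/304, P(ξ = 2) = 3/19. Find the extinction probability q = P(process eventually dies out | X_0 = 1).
q = 19/48

The pgf is f(s) = 1/16 + 237/304·s + 3/19·s². The extinction probability q is the smallest fixed point of f in [0, 1]. Setting s = f(s):
  3/19·s² + (237/304 − 1)·s + 1/16 = 0
  3/19·s² − (1/16 + 3/19)·s + 1/16 = 0
which factors as (s − 1)·(3/19·s − 1/16) = 0, giving roots s = 1 and s = (1/16)/(3/19) = 19/48.
Mean offspring μ = 237/304 + 2·3/19 = 333/304 > 1 (supercritical), so q < 1. The extinction probability is the smaller root: q = (1/16)/(3/19) = 19/48.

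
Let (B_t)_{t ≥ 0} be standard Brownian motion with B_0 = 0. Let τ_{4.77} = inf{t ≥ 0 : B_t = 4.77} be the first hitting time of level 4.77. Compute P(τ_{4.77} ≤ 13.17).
P(τ_{4.77} ≤ 13.17) = 2(1 − Φ(4.77/√13.17)) = 2(1 − Φ(1.3144)) ≈ 0.1887

By the reflection principle for standard BM, P(τ_b ≤ t) = 2 · P(B_t ≥ b). Since B_t ~ N(0, t), P(B_t ≥ 4.77) = 1 − Φ(4.77/√t) = 1 − Φ(4.77/√13.17) = 1 − Φ(1.3144) ≈ 0.09436. Doubling: P(τ_{4.77} ≤ 13.17) ≈ 2 · 0.09436 = 0.18872 ≈ 0.1887.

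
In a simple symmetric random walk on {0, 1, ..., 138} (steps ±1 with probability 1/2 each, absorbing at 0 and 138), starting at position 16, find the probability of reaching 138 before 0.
P(hit 138 before 0) = 16/138 = 8/69

Let u_k = P(hit 138 before 0 | start at k). Then u_0 = 0, u_138 = 1, and u_k = u_{k-1}/2 + u_{k+1}/2 for 1 ≤ k ≤ 137. This harmonic recurrence is solved by u_k = k/138, giving u_16 = 16/138 = 8/69.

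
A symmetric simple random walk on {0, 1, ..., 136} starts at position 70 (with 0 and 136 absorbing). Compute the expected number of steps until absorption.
E[τ | X_0 = 70] = 4620

Let v_k = E[τ | X_0 = k]. Boundary: v_0 = v_136 = 0. Recurrence: v_k = 1 + (v_{k-1} + v_{k+1})/2 for 1 ≤ k ≤ 135. The particular solution to v_k − (v_{k-1} + v_{k+1})/2 = 1 is v_k = −k^2. Adding homogeneous solution A + B k and matching boundaries gives v_k = k (136 − k). Substituting k = 70: v_70 = 70 · 66 = 4620.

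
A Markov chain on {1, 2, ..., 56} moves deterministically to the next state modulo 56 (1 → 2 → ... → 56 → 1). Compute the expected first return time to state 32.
E[T_32 | X_0 = 32] = 56

The chain cycles deterministically, so starting at state 32 it returns in exactly 56 steps. Equivalently, the stationary distribution is uniform π_j = 1/56 for every state j, so by Kac's formula E[T_32] = 1/π_32 = 56.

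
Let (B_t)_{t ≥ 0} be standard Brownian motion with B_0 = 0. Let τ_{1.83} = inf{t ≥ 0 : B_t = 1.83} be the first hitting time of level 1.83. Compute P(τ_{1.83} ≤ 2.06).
P(τ_{1.83} ≤ 2.06) = 2(1 − Φ(1.83/√2.06)) = 2(1 − Φ(1.2750)) ≈ 0.2023

By the reflection principle for standard BM, P(τ_b ≤ t) = 2 · P(B_t ≥ b). Since B_t ~ N(0, t), P(B_t ≥ 1.83) = 1 − Φ(1.83/√t) = 1 − Φ(1.83/√2.06) = 1 − Φ(1.2750) ≈ 0.10115. Doubling: P(τ_{1.83} ≤ 2.06) ≈ 2 · 0.10115 = 0.20230 ≈ 0.2023.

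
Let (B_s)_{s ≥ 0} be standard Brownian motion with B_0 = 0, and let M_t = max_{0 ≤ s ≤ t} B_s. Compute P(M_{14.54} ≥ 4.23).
P(M_{14.54} ≥ 4.23) = 2·P(B_{14.54} ≥ 4.23) = 2(1 − Φ(4.23/√14.54)) ≈ 0.2673

By the reflection principle for Brownian motion, P(M_t ≥ a) = 2 · P(B_t ≥ a) for a ≥ 0. Since B_t ~ N(0, t), P(B_t ≥ 4.23) = 1 − Φ(4.23/√t) = 1 − Φ(4.23/√14.54) = 1 − Φ(1.1093). So
  P(M_{14.54} ≥ 4.23) = 2(1 − Φ(1.1093)) ≈ 0.2673.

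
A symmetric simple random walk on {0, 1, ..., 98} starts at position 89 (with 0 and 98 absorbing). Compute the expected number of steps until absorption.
E[τ | X_0 = 89] = 801

Let v_k = E[τ | X_0 = k]. Boundary: v_0 = v_98 = 0. Recurrence: v_k = 1 + (v_{k-1} + v_{k+1})/2 for 1 ≤ k ≤ 97. The particular solution to v_k − (v_{k-1} + v_{k+1})/2 = 1 is v_k = −k^2. Adding homogeneous solution A + B k and matching boundaries gives v_k = k (98 − k). Substituting k = 89: v_89 = 89 · 9 = 801.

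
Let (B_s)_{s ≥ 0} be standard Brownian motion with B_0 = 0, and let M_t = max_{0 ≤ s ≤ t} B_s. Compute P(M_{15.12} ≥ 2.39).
P(M_{15.12} ≥ 2.39) = 2·P(B_{15.12} ≥ 2.39) = 2(1 − Φ(2.39/√15.12)) ≈ 0.5388

By the reflection principle for Brownian motion, P(M_t ≥ a) = 2 · P(B_t ≥ a) for a ≥ 0. Since B_t ~ N(0, t), P(B_t ≥ 2.39) = 1 − Φ(2.39/√t) = 1 − Φ(2.39/√15.12) = 1 − Φ(0.6146). So
  P(M_{15.12} ≥ 2.39) = 2(1 − Φ(0.6146)) ≈ 0.5388.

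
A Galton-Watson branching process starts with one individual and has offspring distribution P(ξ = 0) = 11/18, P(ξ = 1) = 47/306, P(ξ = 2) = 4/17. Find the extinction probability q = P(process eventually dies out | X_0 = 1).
q = 1

Mean offspring μ = 0·11/18 + 1·47/306 + 2·4/17 = 191/306 ≤ 1. For μ ≤ 1 with offspring not concentrated at 1, the Galton-Watson process goes extinct almost surely, so q = 1.
(Algebraic check: The pgf is f(s) = 11/18 + 47/306·s + 4/17·s². The extinction probability q is the smallest fixed point of f in [0, 1]. Setting s = f(s):
  4/17·s² + (47/306 − 1)·s + 11/18 = 0
  4/17·s² − (11/18 + 4/17)·s + 11/18 = 0
which factors as (s − 1)·(4/17·s − 11/18) = 0, giving roots s = 1 and s = (11/18)/(4/17) = 187/72. Since 187/72 ≥ 1, the smallest root in [0, 1] is s = 1.)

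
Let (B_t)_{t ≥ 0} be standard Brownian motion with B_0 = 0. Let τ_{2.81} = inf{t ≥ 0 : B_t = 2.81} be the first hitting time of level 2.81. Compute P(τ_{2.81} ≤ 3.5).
P(τ_{2.81} ≤ 3.5) = 2(1 − Φ(2.81/√3.5)) = 2(1 − Φ(1.5020)) ≈ 0.1331

By the reflection principle for standard BM, P(τ_b ≤ t) = 2 · P(B_t ≥ b). Since B_t ~ N(0, t), P(B_t ≥ 2.81) = 1 − Φ(2.81/√t) = 1 − Φ(2.81/√3.5) = 1 − Φ(1.5020) ≈ 0.06655. Doubling: P(τ_{2.81} ≤ 3.5) ≈ 2 · 0.06655 = 0.13310 ≈ 0.1331.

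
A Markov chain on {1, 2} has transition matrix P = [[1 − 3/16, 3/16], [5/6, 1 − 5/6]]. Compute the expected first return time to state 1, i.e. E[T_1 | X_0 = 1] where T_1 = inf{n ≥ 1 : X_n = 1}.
E[T_1 | X_0 = 1] = 1/π_1 = 49/40

For an irreducible recurrent Markov chain with stationary distribution π, E[T_i | X_0 = i] = 1/π_i (Kac's formula). Here π_1 = (5/6)/(3/16 + 5/6) = (5/6)/(49/48) = 40/49, so E[T_1 | X_0 = 1] = 1/π_1 = (3/16 + 5/6)/(5/6) = (49/48)/(5/6) = 49/40.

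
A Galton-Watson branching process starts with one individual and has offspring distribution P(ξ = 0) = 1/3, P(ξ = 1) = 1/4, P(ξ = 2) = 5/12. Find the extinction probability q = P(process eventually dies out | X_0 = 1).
q = 4/5

The pgf is f(s) = 1/3 + 1/4·s + 5/12·s². The extinction probability q is the smallest fixed point of f in [0, 1]. Setting s = f(s):
  5/12·s² + (1/4 − 1)·s + 1/3 = 0
  5/12·s² − (1/3 + 5/12)·s + 1/3 = 0
which factors as (s − 1)·(5/12·s − 1/3) = 0, giving roots s = 1 and s = (1/3)/(5/12) = 4/5.
Mean offspring μ = 1/4 + 2·5/12 = 13/12 > 1 (supercritical), so q < 1. The extinction probability is the smaller root: q = (1/3)/(5/12) = 4/5.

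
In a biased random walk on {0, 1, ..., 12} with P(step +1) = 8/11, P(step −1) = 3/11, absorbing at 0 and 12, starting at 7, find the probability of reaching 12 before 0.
P(hit 12 before 0) = (1 − (3/8)^7) / (1 − (3/8)^12) = 13729562624/13743789059

Let u_k denote P(reach 12 before 0 | start at k). Boundary: u_0 = 0, u_12 = 1. Recurrence: u_k = 8/11·u_{k+1} + 3/11·u_{k-1} for 1 ≤ k ≤ 11. Try u_k = A + B·r^k with r = q/p = (3/11)/(8/11) = 3/8. Substitution satisfies the recurrence; boundary conditions give:
  u_k = (1 − r^k) / (1 − r^N) = (1 − (3/8)^7) / (1 − (3/8)^12) = 13729562624/13743789059.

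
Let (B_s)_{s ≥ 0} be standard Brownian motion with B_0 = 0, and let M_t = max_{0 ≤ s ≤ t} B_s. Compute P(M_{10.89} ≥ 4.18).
P(M_{10.89} ≥ 4.18) = 2·P(B_{10.89} ≥ 4.18) = 2(1 − Φ(4.18/√10.89)) ≈ 0.2053

By the reflection principle for Brownian motion, P(M_t ≥ a) = 2 · P(B_t ≥ a) for a ≥ 0. Since B_t ~ N(0, t), P(B_t ≥ 4.18) = 1 − Φ(4.18/√t) = 1 − Φ(4.18/√10.89) = 1 − Φ(1.2667). So
  P(M_{10.89} ≥ 4.18) = 2(1 − Φ(1.2667)) ≈ 0.2053.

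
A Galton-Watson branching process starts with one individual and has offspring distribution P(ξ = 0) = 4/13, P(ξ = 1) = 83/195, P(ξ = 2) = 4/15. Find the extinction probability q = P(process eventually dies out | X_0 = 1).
q = 1

Mean offspring μ = 0·4/13 + 1·83/195 + 2·4/15 = 187/195 ≤ 1. For μ ≤ 1 with offspring not concentrated at 1, the Galton-Watson process goes extinct almost surely, so q = 1.
(Algebraic check: The pgf is f(s) = 4/13 + 83/195·s + 4/15·s². The extinction probability q is the smallest fixed point of f in [0, 1]. Setting s = f(s):
  4/15·s² + (83/195 − 1)·s + 4/13 = 0
  4/15·s² − (4/13 + 4/15)·s + 4/13 = 0
which factors as (s − 1)·(4/15·s − 4/13) = 0, giving roots s = 1 and s = (4/13)/(4/15) = 15/13. Since 15/13 ≥ 1, the smallest root in [0, 1] is s = 1.)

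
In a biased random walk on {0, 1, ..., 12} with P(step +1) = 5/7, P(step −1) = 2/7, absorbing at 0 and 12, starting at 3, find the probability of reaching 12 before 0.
P(hit 12 before 0) = (1 − (2/5)^3) / (1 − (2/5)^12) = 1953125/2086637

Let u_k denote P(reach 12 before 0 | start at k). Boundary: u_0 = 0, u_12 = 1. Recurrence: u_k = 5/7·u_{k+1} + 2/7·u_{k-1} for 1 ≤ k ≤ 11. Try u_k = A + B·r^k with r = q/p = (2/7)/(5/7) = 2/5. Substitution satisfies the recurrence; boundary conditions give:
  u_k = (1 − r^k) / (1 − r^N) = (1 − (2/5)^3) / (1 − (2/5)^12) = 1953125/2086637.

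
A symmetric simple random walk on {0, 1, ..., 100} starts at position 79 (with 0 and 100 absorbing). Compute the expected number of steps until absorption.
E[τ | X_0 = 79] = 1659

Let v_k = E[τ | X_0 = k]. Boundary: v_0 = v_100 = 0. Recurrence: v_k = 1 + (v_{k-1} + v_{k+1})/2 for 1 ≤ k ≤ 99. The particular solution to v_k − (v_{k-1} + v_{k+1})/2 = 1 is v_k = −k^2. Adding homogeneous solution A + B k and matching boundaries gives v_k = k (100 − k). Substituting k = 79: v_79 = 79 · 21 = 1659.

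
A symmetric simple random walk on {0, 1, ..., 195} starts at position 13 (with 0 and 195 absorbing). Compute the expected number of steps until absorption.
E[τ | X_0 = 13] = 2366

Let v_k = E[τ | X_0 = k]. Boundary: v_0 = v_195 = 0. Recurrence: v_k = 1 + (v_{k-1} + v_{k+1})/2 for 1 ≤ k ≤ 194. The particular solution to v_k − (v_{k-1} + v_{k+1})/2 = 1 is v_k = −k^2. Adding homogeneous solution A + B k and matching boundaries gives v_k = k (195 − k). Substituting k = 13: v_13 = 13 · 182 = 2366.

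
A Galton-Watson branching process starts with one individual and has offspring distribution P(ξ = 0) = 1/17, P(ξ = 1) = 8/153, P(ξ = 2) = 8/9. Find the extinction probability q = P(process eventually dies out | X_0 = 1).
q = 9/136

The pgf is f(s) = 1/17 + 8/153·s + 8/9·s². The extinction probability q is the smallest fixed point of f in [0, 1]. Setting s = f(s):
  8/9·s² + (8/153 − 1)·s + 1/17 = 0
  8/9·s² − (1/17 + 8/9)·s + 1/17 = 0
which factors as (s − 1)·(8/9·s − 1/17) = 0, giving roots s = 1 and s = (1/17)/(8/9) = 9/136.
Mean offspring μ = 8/153 + 2·8/9 = 280/153 > 1 (supercritical), so q < 1. The extinction probability is the smaller root: q = (1/17)/(8/9) = 9/136.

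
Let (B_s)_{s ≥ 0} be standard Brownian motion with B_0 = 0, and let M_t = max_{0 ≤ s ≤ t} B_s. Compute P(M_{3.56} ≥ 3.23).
P(M_{3.56} ≥ 3.23) = 2·P(B_{3.56} ≥ 3.23) = 2(1 − Φ(3.23/√3.56)) ≈ 0.0869

By the reflection principle for Brownian motion, P(M_t ≥ a) = 2 · P(B_t ≥ a) for a ≥ 0. Since B_t ~ N(0, t), P(B_t ≥ 3.23) = 1 − Φ(3.23/√t) = 1 − Φ(3.23/√3.56) = 1 − Φ(1.7119). So
  P(M_{3.56} ≥ 3.23) = 2(1 − Φ(1.7119)) ≈ 0.0869.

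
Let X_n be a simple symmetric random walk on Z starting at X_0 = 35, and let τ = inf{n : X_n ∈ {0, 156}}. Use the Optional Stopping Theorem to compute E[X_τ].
E[X_τ] = 35

X_n is a martingale and τ is a bounded-mean stopping time (indeed τ is finite a.s. with bounded expectation since the walk is in a bounded region). By the OST, E[X_τ] = E[X_0] = 35. Equivalently: E[X_τ] = 156 · P(hit 156 first) + 0 · P(hit 0 first) = 156 · (35/156) = 35.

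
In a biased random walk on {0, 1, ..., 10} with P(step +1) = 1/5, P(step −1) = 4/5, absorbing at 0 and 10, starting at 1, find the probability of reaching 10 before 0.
P(hit 10 before 0) = (1 − (4)^1) / (1 − (4)^10) = 1/349525

Let u_k denote P(reach 10 before 0 | start at k). Boundary: u_0 = 0, u_10 = 1. Recurrence: u_k = 1/5·u_{k+1} + 4/5·u_{k-1} for 1 ≤ k ≤ 9. Try u_k = A + B·r^k with r = q/p = (4/5)/(1/5) = 4. Substitution satisfies the recurrence; boundary conditions give:
  u_k = (1 − r^k) / (1 − r^N) = (1 − (4)^1) / (1 − (4)^10) = 1/349525.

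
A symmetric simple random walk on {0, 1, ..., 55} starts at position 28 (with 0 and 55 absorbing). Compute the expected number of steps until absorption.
E[τ | X_0 = 28] = 756

Let v_k = E[τ | X_0 = k]. Boundary: v_0 = v_55 = 0. Recurrence: v_k = 1 + (v_{k-1} + v_{k+1})/2 for 1 ≤ k ≤ 54. The particular solution to v_k − (v_{k-1} + v_{k+1})/2 = 1 is v_k = −k^2. Adding homogeneous solution A + B k and matching boundaries gives v_k = k (55 − k). Substituting k = 28: v_28 = 28 · 27 = 756.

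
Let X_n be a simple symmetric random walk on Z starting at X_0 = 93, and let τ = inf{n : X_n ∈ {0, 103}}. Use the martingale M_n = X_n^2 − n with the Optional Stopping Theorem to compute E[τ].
E[τ] = 930

M_n = X_n^2 − n is a martingale (since E[X_{n+1}^2 | F_n] = X_n^2 + 1). By OST (τ has finite mean in a bounded region), E[M_τ] = E[M_0] = X_0^2 − 0 = 93^2 = 8649. Also E[M_τ] = E[X_τ^2] − E[τ]. The walk exits at 0 or 103, with P(hit 103 first) = 93/103, so E[X_τ^2] = 103^2 · 93/103 + 0 = 9579. Thus E[τ] = E[X_τ^2] − E[M_τ] = 9579 − 8649 = 930 = 93(103 − 93) = 930.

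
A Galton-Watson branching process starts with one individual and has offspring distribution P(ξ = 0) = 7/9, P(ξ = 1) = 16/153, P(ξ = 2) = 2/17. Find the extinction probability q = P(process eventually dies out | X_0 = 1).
q = 1

Mean offspring μ = 0·7/9 + 1·16/153 + 2·2/17 = 52/153 ≤ 1. For μ ≤ 1 with offspring not concentrated at 1, the Galton-Watson process goes extinct almost surely, so q = 1.
(Algebraic check: The pgf is f(s) = 7/9 + 16/153·s + 2/17·s². The extinction probability q is the smallest fixed point of f in [0, 1]. Setting s = f(s):
  2/17·s² + (16/153 − 1)·s + 7/9 = 0
  2/17·s² − (7/9 + 2/17)·s + 7/9 = 0
which factors as (s − 1)·(2/17·s − 7/9) = 0, giving roots s = 1 and s = (7/9)/(2/17) = 119/18. Since 119/18 ≥ 1, the smallest root in [0, 1] is s = 1.)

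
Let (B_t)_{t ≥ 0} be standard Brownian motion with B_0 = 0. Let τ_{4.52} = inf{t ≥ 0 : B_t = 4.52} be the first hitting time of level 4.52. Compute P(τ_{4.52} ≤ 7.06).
P(τ_{4.52} ≤ 7.06) = 2(1 − Φ(4.52/√7.06)) = 2(1 − Φ(1.7011)) ≈ 0.0889

By the reflection principle for standard BM, P(τ_b ≤ t) = 2 · P(B_t ≥ b). Since B_t ~ N(0, t), P(B_t ≥ 4.52) = 1 − Φ(4.52/√t) = 1 − Φ(4.52/√7.06) = 1 − Φ(1.7011) ≈ 0.04446. Doubling: P(τ_{4.52} ≤ 7.06) ≈ 2 · 0.04446 = 0.08892 ≈ 0.0889.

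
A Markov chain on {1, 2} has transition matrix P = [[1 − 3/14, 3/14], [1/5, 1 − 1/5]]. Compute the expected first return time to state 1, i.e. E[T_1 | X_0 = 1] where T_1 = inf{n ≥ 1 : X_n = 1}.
E[T_1 | X_0 = 1] = 1/π_1 = 29/14

For an irreducible recurrent Markov chain with stationary distribution π, E[T_i | X_0 = i] = 1/π_i (Kac's formula). Here π_1 = (1/5)/(3/14 + 1/5) = (1/5)/(29/70) = 14/29, so E[T_1 | X_0 = 1] = 1/π_1 = (3/14 + 1/5)/(1/5) = (29/70)/(1/5) = 29/14.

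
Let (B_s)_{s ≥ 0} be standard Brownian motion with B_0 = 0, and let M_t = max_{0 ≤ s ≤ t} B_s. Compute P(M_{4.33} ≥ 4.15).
P(M_{4.33} ≥ 4.15) = 2·P(B_{4.33} ≥ 4.15) = 2(1 − Φ(4.15/√4.33)) ≈ 0.0461

By the reflection principle for Brownian motion, P(M_t ≥ a) = 2 · P(B_t ≥ a) for a ≥ 0. Since B_t ~ N(0, t), P(B_t ≥ 4.15) = 1 − Φ(4.15/√t) = 1 − Φ(4.15/√4.33) = 1 − Φ(1.9944). So
  P(M_{4.33} ≥ 4.15) = 2(1 − Φ(1.9944)) ≈ 0.0461.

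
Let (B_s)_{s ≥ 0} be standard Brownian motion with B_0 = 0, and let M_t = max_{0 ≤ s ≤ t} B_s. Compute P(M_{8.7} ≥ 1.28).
P(M_{8.7} ≥ 1.28) = 2·P(B_{8.7} ≥ 1.28) = 2(1 − Φ(1.28/√8.7)) ≈ 0.6643

By the reflection principle for Brownian motion, P(M_t ≥ a) = 2 · P(B_t ≥ a) for a ≥ 0. Since B_t ~ N(0, t), P(B_t ≥ 1.28) = 1 − Φ(1.28/√t) = 1 − Φ(1.28/√8.7) = 1 − Φ(0.4340). So
  P(M_{8.7} ≥ 1.28) = 2(1 − Φ(0.4340)) ≈ 0.6643.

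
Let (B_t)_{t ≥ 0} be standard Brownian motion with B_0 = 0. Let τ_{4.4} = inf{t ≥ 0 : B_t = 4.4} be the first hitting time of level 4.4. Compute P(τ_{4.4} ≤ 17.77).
P(τ_{4.4} ≤ 17.77) = 2(1 − Φ(4.4/√17.77)) = 2(1 − Φ(1.0438)) ≈ 0.2966

By the reflection principle for standard BM, P(τ_b ≤ t) = 2 · P(B_t ≥ b). Since B_t ~ N(0, t), P(B_t ≥ 4.4) = 1 − Φ(4.4/√t) = 1 − Φ(4.4/√17.77) = 1 − Φ(1.0438) ≈ 0.14829. Doubling: P(τ_{4.4} ≤ 17.77) ≈ 2 · 0.14829 = 0.29658 ≈ 0.2966.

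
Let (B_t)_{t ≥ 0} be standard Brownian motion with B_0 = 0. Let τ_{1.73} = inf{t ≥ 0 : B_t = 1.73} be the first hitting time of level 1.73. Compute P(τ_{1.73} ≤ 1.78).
P(τ_{1.73} ≤ 1.78) = 2(1 − Φ(1.73/√1.78)) = 2(1 − Φ(1.2967)) ≈ 0.1947

By the reflection principle for standard BM, P(τ_b ≤ t) = 2 · P(B_t ≥ b). Since B_t ~ N(0, t), P(B_t ≥ 1.73) = 1 − Φ(1.73/√t) = 1 − Φ(1.73/√1.78) = 1 − Φ(1.2967) ≈ 0.09737. Doubling: P(τ_{1.73} ≤ 1.78) ≈ 2 · 0.09737 = 0.19474 ≈ 0.1947.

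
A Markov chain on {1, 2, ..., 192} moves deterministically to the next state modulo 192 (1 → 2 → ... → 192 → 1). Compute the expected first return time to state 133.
E[T_133 | X_0 = 133] = 192

The chain cycles deterministically, so starting at state 133 it returns in exactly 192 steps. Equivalently, the stationary distribution is uniform π_j = 1/192 for every state j, so by Kac's formula E[T_133] = 1/π_133 = 192.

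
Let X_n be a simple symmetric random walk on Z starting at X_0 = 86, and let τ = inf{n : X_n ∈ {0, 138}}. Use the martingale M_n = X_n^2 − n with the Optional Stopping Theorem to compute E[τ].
E[τ] = 4472

M_n = X_n^2 − n is a martingale (since E[X_{n+1}^2 | F_n] = X_n^2 + 1). By OST (τ has finite mean in a bounded region), E[M_τ] = E[M_0] = X_0^2 − 0 = 86^2 = 7396. Also E[M_τ] = E[X_τ^2] − E[τ]. The walk exits at 0 or 138, with P(hit 138 first) = 86/138, so E[X_τ^2] = 138^2 · 86/138 + 0 = 11868. Thus E[τ] = E[X_τ^2] − E[M_τ] = 11868 − 7396 = 4472 = 86(138 − 86) = 4472.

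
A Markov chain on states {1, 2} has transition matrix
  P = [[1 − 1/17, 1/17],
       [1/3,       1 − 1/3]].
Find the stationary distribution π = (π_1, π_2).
π_1 = 17/20, π_2 = 3/20

Solve πP = π with π_1 + π_2 = 1. From πP = π: π_1 · (1 − 1/17) + π_2 · 1/3 = π_1 ⇒ π_2 · 1/3 = π_1 · 1/17 ⇒ π_2/π_1 = (1/17)/(1/3) = 3/17. Together with π_1 + π_2 = 1:
  π_1 = (1/3)/(1/17 + 1/3) = (1/3)/(20/51) = 17/20,
  π_2 = (1/17)/(1/17 + 1/3) = (1/17)/(20/51) = 3/20.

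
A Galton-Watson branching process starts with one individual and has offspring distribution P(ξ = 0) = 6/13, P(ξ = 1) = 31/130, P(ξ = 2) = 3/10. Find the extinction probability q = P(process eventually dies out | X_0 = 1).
q = 1

Mean offspring μ = 0·6/13 + 1·31/130 + 2·3/10 = 109/130 ≤ 1. For μ ≤ 1 with offspring not concentrated at 1, the Galton-Watson process goes extinct almost surely, so q = 1.
(Algebraic check: The pgf is f(s) = 6/13 + 31/130·s + 3/10·s². The extinction probability q is the smallest fixed point of f in [0, 1]. Setting s = f(s):
  3/10·s² + (31/130 − 1)·s + 6/13 = 0
  3/10·s² − (6/13 + 3/10)·s + 6/13 = 0
which factors as (s − 1)·(3/10·s − 6/13) = 0, giving roots s = 1 and s = (6/13)/(3/10) = 20/13. Since 20/13 ≥ 1, the smallest root in [0, 1] is s = 1.)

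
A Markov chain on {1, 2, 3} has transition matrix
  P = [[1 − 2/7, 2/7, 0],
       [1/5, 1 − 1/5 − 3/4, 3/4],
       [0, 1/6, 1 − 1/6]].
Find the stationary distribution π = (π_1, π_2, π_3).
π = (7/62, 5/31, 45/62)

This is a birth-death chain on three states, which satisfies detailed balance: π_1 · P_{12} = π_2 · P_{21} and π_2 · P_{23} = π_3 · P_{32}.
From π_1 · 2/7 = π_2 · 1/5: π_2/π_1 = (2/7)/(1/5) = 10/7.
From π_2 · 3/4 = π_3 · 1/6: π_3/π_2 = (3/4)/(1/6) = 9/2.
Take π_1 proportional to 1; then unnormalized π = (1, 10/7, 45/7). Normalize by dividing by the sum 62/7:
  π = (7/62, 5/31, 45/62).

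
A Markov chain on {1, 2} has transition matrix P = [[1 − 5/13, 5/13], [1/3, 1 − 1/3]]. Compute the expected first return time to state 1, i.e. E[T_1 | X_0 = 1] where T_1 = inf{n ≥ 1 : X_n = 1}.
E[T_1 | X_0 = 1] = 1/π_1 = 28/13

For an irreducible recurrent Markov chain with stationary distribution π, E[T_i | X_0 = i] = 1/π_i (Kac's formula). Here π_1 = (1/3)/(5/13 + 1/3) = (1/3)/(28/39) = 13/28, so E[T_1 | X_0 = 1] = 1/π_1 = (5/13 + 1/3)/(1/3) = (28/39)/(1/3) = 28/13.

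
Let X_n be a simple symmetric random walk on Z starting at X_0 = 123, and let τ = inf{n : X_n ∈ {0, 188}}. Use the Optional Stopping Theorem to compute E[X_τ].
E[X_τ] = 123

X_n is a martingale and τ is a bounded-mean stopping time (indeed τ is finite a.s. with bounded expectation since the walk is in a bounded region). By the OST, E[X_τ] = E[X_0] = 123. Equivalently: E[X_τ] = 188 · P(hit 188 first) + 0 · P(hit 0 first) = 188 · (123/188) = 123.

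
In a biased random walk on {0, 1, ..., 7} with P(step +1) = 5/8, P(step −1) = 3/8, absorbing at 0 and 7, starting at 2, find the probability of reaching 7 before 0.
P(hit 7 before 0) = (1 − (3/5)^2) / (1 − (3/5)^7) = 25000/37969

Let u_k denote P(reach 7 before 0 | start at k). Boundary: u_0 = 0, u_7 = 1. Recurrence: u_k = 5/8·u_{k+1} + 3/8·u_{k-1} for 1 ≤ k ≤ 6. Try u_k = A + B·r^k with r = q/p = (3/8)/(5/8) = 3/5. Substitution satisfies the recurrence; boundary conditions give:
  u_k = (1 − r^k) / (1 − r^N) = (1 − (3/5)^2) / (1 − (3/5)^7) = 25000/37969.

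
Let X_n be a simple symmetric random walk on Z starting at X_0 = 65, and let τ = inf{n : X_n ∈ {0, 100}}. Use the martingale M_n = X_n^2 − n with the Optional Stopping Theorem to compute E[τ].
E[τ] = 2275

M_n = X_n^2 − n is a martingale (since E[X_{n+1}^2 | F_n] = X_n^2 + 1). By OST (τ has finite mean in a bounded region), E[M_τ] = E[M_0] = X_0^2 − 0 = 65^2 = 4225. Also E[M_τ] = E[X_τ^2] − E[τ]. The walk exits at 0 or 100, with P(hit 100 first) = 65/100, so E[X_τ^2] = 100^2 · 65/100 + 0 = 6500. Thus E[τ] = E[X_τ^2] − E[M_τ] = 6500 − 4225 = 2275 = 65(100 − 65) = 2275.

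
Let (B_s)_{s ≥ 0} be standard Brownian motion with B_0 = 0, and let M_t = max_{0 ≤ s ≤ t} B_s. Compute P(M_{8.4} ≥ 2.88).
P(M_{8.4} ≥ 2.88) = 2·P(B_{8.4} ≥ 2.88) = 2(1 − Φ(2.88/√8.4)) ≈ 0.3204

By the reflection principle for Brownian motion, P(M_t ≥ a) = 2 · P(B_t ≥ a) for a ≥ 0. Since B_t ~ N(0, t), P(B_t ≥ 2.88) = 1 − Φ(2.88/√t) = 1 − Φ(2.88/√8.4) = 1 − Φ(0.9937). So
  P(M_{8.4} ≥ 2.88) = 2(1 − Φ(0.9937)) ≈ 0.3204.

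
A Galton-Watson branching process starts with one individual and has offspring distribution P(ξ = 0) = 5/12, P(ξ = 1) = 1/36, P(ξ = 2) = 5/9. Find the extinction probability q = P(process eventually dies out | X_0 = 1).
q = 3/4

The pgf is f(s) = 5/12 + 1/36·s + 5/9·s². The extinction probability q is the smallest fixed point of f in [0, 1]. Setting s = f(s):
  5/9·s² + (1/36 − 1)·s + 5/12 = 0
  5/9·s² − (5/12 + 5/9)·s + 5/12 = 0
which factors as (s − 1)·(5/9·s − 5/12) = 0, giving roots s = 1 and s = (5/12)/(5/9) = 3/4.
Mean offspring μ = 1/36 + 2·5/9 = 41/36 > 1 (supercritical), so q < 1. The extinction probability is the smaller root: q = (5/12)/(5/9) = 3/4.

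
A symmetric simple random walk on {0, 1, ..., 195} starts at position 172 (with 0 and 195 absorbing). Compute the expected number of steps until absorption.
E[τ | X_0 = 172] = 3956

Let v_k = E[τ | X_0 = k]. Boundary: v_0 = v_195 = 0. Recurrence: v_k = 1 + (v_{k-1} + v_{k+1})/2 for 1 ≤ k ≤ 194. The particular solution to v_k − (v_{k-1} + v_{k+1})/2 = 1 is v_k = −k^2. Adding homogeneous solution A + B k and matching boundaries gives v_k = k (195 − k). Substituting k = 172: v_172 = 172 · 23 = 3956.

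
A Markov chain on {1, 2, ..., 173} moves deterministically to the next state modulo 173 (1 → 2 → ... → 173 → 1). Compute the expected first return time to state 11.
E[T_11 | X_0 = 11] = 173

The chain cycles deterministically, so starting at state 11 it returns in exactly 173 steps. Equivalently, the stationary distribution is uniform π_j = 1/173 for every state j, so by Kac's formula E[T_11] = 1/π_11 = 173.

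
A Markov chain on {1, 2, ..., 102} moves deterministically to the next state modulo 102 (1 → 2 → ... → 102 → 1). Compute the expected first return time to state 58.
E[T_58 | X_0 = 58] = 102

The chain cycles deterministically, so starting at state 58 it returns in exactly 102 steps. Equivalently, the stationary distribution is uniform π_j = 1/102 for every state j, so by Kac's formula E[T_58] = 1/π_58 = 102.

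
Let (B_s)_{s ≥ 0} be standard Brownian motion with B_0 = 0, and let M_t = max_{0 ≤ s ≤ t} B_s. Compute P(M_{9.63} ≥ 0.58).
P(M_{9.63} ≥ 0.58) = 2·P(B_{9.63} ≥ 0.58) = 2(1 − Φ(0.58/√9.63)) ≈ 0.8517

By the reflection principle for Brownian motion, P(M_t ≥ a) = 2 · P(B_t ≥ a) for a ≥ 0. Since B_t ~ N(0, t), P(B_t ≥ 0.58) = 1 − Φ(0.58/√t) = 1 − Φ(0.58/√9.63) = 1 − Φ(0.1869). So
  P(M_{9.63} ≥ 0.58) = 2(1 − Φ(0.1869)) ≈ 0.8517.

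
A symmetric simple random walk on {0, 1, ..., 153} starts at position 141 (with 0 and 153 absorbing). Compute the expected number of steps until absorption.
E[τ | X_0 = 141] = 1692

Let v_k = E[τ | X_0 = k]. Boundary: v_0 = v_153 = 0. Recurrence: v_k = 1 + (v_{k-1} + v_{k+1})/2 for 1 ≤ k ≤ 152. The particular solution to v_k − (v_{k-1} + v_{k+1})/2 = 1 is v_k = −k^2. Adding homogeneous solution A + B k and matching boundaries gives v_k = k (153 − k). Substituting k = 141: v_141 = 141 · 12 = 1692.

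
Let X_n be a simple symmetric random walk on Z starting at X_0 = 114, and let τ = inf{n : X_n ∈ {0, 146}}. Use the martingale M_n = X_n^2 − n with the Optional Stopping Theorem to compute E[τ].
E[τ] = 3648

M_n = X_n^2 − n is a martingale (since E[X_{n+1}^2 | F_n] = X_n^2 + 1). By OST (τ has finite mean in a bounded region), E[M_τ] = E[M_0] = X_0^2 − 0 = 114^2 = 12996. Also E[M_τ] = E[X_τ^2] − E[τ]. The walk exits at 0 or 146, with P(hit 146 first) = 114/146, so E[X_τ^2] = 146^2 · 114/146 + 0 = 16644. Thus E[τ] = E[X_τ^2] − E[M_τ] = 16644 − 12996 = 3648 = 114(146 − 114) = 3648.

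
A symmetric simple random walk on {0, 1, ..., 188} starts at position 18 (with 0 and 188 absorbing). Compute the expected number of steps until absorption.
E[τ | X_0 = 18] = 3060

Let v_k = E[τ | X_0 = k]. Boundary: v_0 = v_188 = 0. Recurrence: v_k = 1 + (v_{k-1} + v_{k+1})/2 for 1 ≤ k ≤ 187. The particular solution to v_k − (v_{k-1} + v_{k+1})/2 = 1 is v_k = −k^2. Adding homogeneous solution A + B k and matching boundaries gives v_k = k (188 − k). Substituting k = 18: v_18 = 18 · 170 = 3060.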